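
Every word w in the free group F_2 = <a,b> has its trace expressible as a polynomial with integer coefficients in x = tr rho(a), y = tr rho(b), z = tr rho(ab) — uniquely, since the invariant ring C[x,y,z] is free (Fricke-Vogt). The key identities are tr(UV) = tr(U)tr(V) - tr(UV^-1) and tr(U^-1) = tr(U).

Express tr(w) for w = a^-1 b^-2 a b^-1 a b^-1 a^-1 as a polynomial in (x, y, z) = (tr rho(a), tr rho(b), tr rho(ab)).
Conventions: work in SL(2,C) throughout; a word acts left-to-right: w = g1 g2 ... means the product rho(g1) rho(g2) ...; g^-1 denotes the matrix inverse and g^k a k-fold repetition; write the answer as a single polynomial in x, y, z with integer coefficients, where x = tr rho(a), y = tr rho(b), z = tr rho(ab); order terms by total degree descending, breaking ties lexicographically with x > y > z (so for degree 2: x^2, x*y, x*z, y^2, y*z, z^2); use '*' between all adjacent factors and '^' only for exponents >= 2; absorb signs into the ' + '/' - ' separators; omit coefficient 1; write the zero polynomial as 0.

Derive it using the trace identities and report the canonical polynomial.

x^3*y^3*z - x^4*y^2 - x^2*y^4 - 2*x^2*y^2*z^2 + x^3*y*z + 2*x*y^3*z + x*y*z^3 + 3*x^2*y^2 - y^2*z^2 - 5*x*y*z + x^2 + y^2 + z^2 - 2

tr(b^-1 a) = tr(a) tr(b) - tr(a b) = x*y - z
tr(b^2 a) = tr(b) tr(a b) - tr(a) = y*z - x
tr(b^2) = tr(b) tr(b) - tr(1) = y^2 - 2
tr(b a^2 b) = tr(a) tr(b^2 a) - tr(b^2) = x*y*z - x^2 - y^2 + 2
tr(b a b a) = tr(b a) tr(b a) - tr(1)   [split at repeated b] = z^2 - 2
tr(b a^2 b a) = tr(a) tr(b a b a) - tr(b a b) = x*z^2 - y*z - x
tr(a^2 b a^-1 b) = tr(b a^2 b) tr(a) - tr(b a^2 b a) = x^2*y*z - x^3 - x*y^2 - x*z^2 + y*z + 3*x
tr(a^-1 b^-1 a^2 b) = tr(a^2 b a^-1) tr(b) - tr(a^2 b a^-1 b) = -x^2*y*z + x^3 + x*y^2 + x*z^2 - 3*x
tr(b^-1 a^2 b^-1 a^-1) = tr(a^-1 b^-1 a^2) tr(b) - tr(a^-1 b^-1 a^2 b) = x^2*y*z - x^3 - x*z^2 - y*z + 3*x
tr(a^2) = tr(a) tr(a) - tr(1) = x^2 - 2
tr(a^2 b) = tr(a) tr(b a) - tr(b) = x*z - y
tr(a^2 b^-1) = tr(a^2) tr(b) - tr(a^2 b) = x^2*y - x*z - y
tr(b^-1 a^2 b^-1) = tr(a^2 b^-1) tr(b) - tr(a^2) = x^2*y^2 - x*y*z - x^2 - y^2 + 2
tr(a b^-1 a^-2 b^-1 a) = tr(b^-1 a^2 b^-1 a^-1) tr(a) - tr(b^-1 a^2 b^-1) = x^3*y*z - x^4 - x^2*y^2 - x^2*z^2 + 4*x^2 + y^2 - 2
tr(a b a b a b) = tr(a b a b) tr(a b) - tr(b a)   [split at repeated a] = z^3 - 3*z
tr(b a b a b^-1 a) = tr(a b a b a) tr(b) - tr(a b a b a b) = x*y*z^2 - y^2*z - z^3 - x*y + 3*z
tr(a b a b^-1 a^-1 b) = tr(b a b a b^-1) tr(a) - tr(b a b a b^-1 a) = -x*y*z^2 + x^2*z + y^2*z + z^3 - 3*z
tr(a^-1 b^-1 a b a b^-1) = tr(a b a b^-1 a^-1) tr(b) - tr(a b a b^-1 a^-1 b) = x*y*z^2 - x^2*z - y^2*z - z^3 + x*y + 3*z
tr(a b a b^-1) = tr(a b a) tr(b) - tr(a b a b) = x*y*z - y^2 - z^2 + 2
tr(b^-1 a b a b^-1) = tr(a b a b^-1) tr(b) - tr(a b a) = x*y^2*z - y^3 - y*z^2 - x*z + 3*y
tr(a b^-1 a^-2 b^-1 a b) = tr(a^-1 b^-1 a b a b^-1) tr(a) - tr(a^-1 b^-1 a b a b^-1 a) = x^2*y*z^2 - x^3*z - 2*x*y^2*z - x*z^3 + x^2*y + y^3 + y*z^2 + 4*x*z - 3*y
tr(b^-1 a b^-1 a b^-1 a^-2) = tr(a b^-1 a^-2 b^-1 a) tr(b) - tr(a b^-1 a^-2 b^-1 a b) = x^3*y^2*z - x^4*y - x^2*y^3 - 2*x^2*y*z^2 + x^3*z + 2*x*y^2*z + x*z^3 + 3*x^2*y - y*z^2 - 4*x*z + y
tr(a b^-1 a^-1 b) = tr(b a b^-1) tr(a) - tr(b a b^-1 a) = -x*y*z + x^2 + y^2 + z^2 - 2
tr(b^-1 a b^-1 a^-1) = tr(a b^-1 a^-1) tr(b) - tr(a b^-1 a^-1 b) = x*y*z - x^2 - z^2 + 2
tr(a^-1 b^-2 a b^-1 a b^-1 a^-1) = tr(b^-1 a b^-1 a b^-1 a^-2) tr(b) - tr(b^-1 a b^-1 a b^-1 a^-2 b) = x^3*y^3*z - x^4*y^2 - x^2*y^4 - 2*x^2*y^2*z^2 + x^3*y*z + 2*x*y^3*z + x*y*z^3 + 3*x^2*y^2 - y^2*z^2 - 5*x*y*z + x^2 + y^2 + z^2 - 2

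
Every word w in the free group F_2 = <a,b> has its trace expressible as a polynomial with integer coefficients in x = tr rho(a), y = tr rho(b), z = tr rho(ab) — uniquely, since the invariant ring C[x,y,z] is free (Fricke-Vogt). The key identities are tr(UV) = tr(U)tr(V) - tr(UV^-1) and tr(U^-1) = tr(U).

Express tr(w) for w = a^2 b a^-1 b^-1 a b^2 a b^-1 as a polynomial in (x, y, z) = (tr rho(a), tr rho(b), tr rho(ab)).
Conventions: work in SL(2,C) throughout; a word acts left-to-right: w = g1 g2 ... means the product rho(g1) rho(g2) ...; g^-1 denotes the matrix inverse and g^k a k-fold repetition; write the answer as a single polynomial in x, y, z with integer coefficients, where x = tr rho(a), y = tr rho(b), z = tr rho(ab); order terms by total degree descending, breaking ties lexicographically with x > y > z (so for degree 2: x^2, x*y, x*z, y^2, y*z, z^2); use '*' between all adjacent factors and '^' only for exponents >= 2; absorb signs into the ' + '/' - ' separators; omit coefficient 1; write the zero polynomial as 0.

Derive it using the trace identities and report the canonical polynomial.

tr(b^2 a) = tr(b) * tr(a b) - tr(a) = y*z - x
tr(b^2) = tr(b) * tr(b) - tr(1) = y^2 - 2
tr(a b^2 a) = tr(a) * tr(b^2 a) - tr(b^2) = x*y*z - x^2 - y^2 + 2
tr(b a^3 b) = tr(a) * tr(a b^2 a) - tr(a b^2) = x^2*y*z - x^3 - x*y^2 - y*z + 3*x
tr(b a^2) = tr(a) * tr(b a) - tr(b) = x*z - y
tr(b a^3) = tr(a) * tr(b a^2) - tr(b a) = x^2*z - x*y - z
tr(b^2 a^3 b) = tr(b) * tr(b a^3 b) - tr(b a^3) = x^2*y^2*z - x^3*y - x*y^3 - x^2*z - y^2*z + 4*x*y + z
tr(b a b a) = tr(a b) * tr(a b) - tr(1)   [split at repeated a] = z^2 - 2
tr(a b a^2 b) = tr(a) * tr(b a b a) - tr(b a b) = x*z^2 - y*z - x
tr(a^2 b^2 a b) = tr(b) * tr(a b a^2 b) - tr(a b a^2) = x*y*z^2 - x^2*z - y^2*z + z
tr(b^2 a b^2 a^2) = tr(b) * tr(a^2 b^2 a b) - tr(a^2 b^2 a) = x*y^2*z^2 - 2*x^2*y*z - y^3*z + x^3 + x*y^2 + 2*y*z - 3*x
tr(a b^2 a b) = tr(b) * tr(a b a b) - tr(a b a) = y*z^2 - x*z - y
tr(b^2 a b^2 a) = tr(b) * tr(a b^2 a b) - tr(a b^2 a) = y^2*z^2 - 2*x*y*z + x^2 - 2
tr(b a b^2 a^3 b) = tr(a) * tr(b^2 a b^2 a^2) - tr(b^2 a b^2 a) = x^2*y^2*z^2 - 2*x^3*y*z - x*y^3*z + x^4 + x^2*y^2 - y^2*z^2 + 4*x*y*z - 4*x^2 + 2
tr(b a b a b a) = tr(b a) * tr(b a b a) - tr(b^-1 a^-1)   [split at repeated b] = z^3 - 3*z
tr(a b a b a b a) = tr(a) * tr(b a b a b a) - tr(b a b a b) = x*z^3 - y*z^2 - 2*x*z + y
tr(a^3 b a b a b) = tr(a) * tr(a b a b a b a) - tr(a b a b a b) = x^2*z^3 - x*y*z^2 - 2*x^2*z - z^3 + x*y + 3*z
tr(b a b a^3) = tr(a) * tr(b a b a^2) - tr(b a b a) = x^2*z^2 - x*y*z - x^2 - z^2 + 2
tr(a^3 b a b a) = tr(a) * tr(b a b a^3) - tr(b a b a^2) = x^3*z^2 - x^2*y*z - x^3 - 2*x*z^2 + y*z + 3*x
tr(b a b^2 a^3 b a) = tr(b) * tr(a^3 b a b a b) - tr(a^3 b a b a) = x^2*y*z^3 - x^3*z^2 - x*y^2*z^2 - x^2*y*z - y*z^3 + x^3 + x*y^2 + 2*x*z^2 + 2*y*z - 3*x
tr(a b^2 a^3 b a^-1 b) = tr(b a b^2 a^3 b) * tr(a) - tr(b a b^2 a^3 b a) = x^3*y^2*z^2 - 2*x^4*y*z - x^2*y^3*z - x^2*y*z^3 + x^5 + x^3*y^2 + x^3*z^2 + 5*x^2*y*z + y*z^3 - 5*x^3 - x*y^2 - 2*x*z^2 - 2*y*z + 5*x
tr(a^2 b a^-1 b^-1 a b^2 a) = tr(a b^2 a^3 b a^-1) * tr(b) - tr(a b^2 a^3 b a^-1 b) = -x^3*y^2*z^2 + 2*x^4*y*z + 2*x^2*y^3*z + x^2*y*z^3 - x^5 - 2*x^3*y^2 - x^3*z^2 - x*y^4 - 6*x^2*y*z - y^3*z - y*z^3 + 5*x^3 + 5*x*y^2 + 2*x*z^2 + 3*y*z - 5*x
tr(b^2 a b a^2 b) = tr(b) * tr(a b a^2 b^2) - tr(a b a^2 b) = x*y^2*z^2 - x^2*y*z - y^3*z - x*z^2 + 2*y*z + x
tr(b a b^2 a b a) = tr(b) * tr(a b a b a b) - tr(a b a b a) = y*z^3 - x*z^2 - 2*y*z + x
tr(a b^2 a b a^2 b) = tr(a) * tr(b a b^2 a b a) - tr(b a b^2 a b) = x*y*z^3 - x^2*z^2 - y^2*z^2 + 2
tr(a b^2 a b a^2) = tr(a) * tr(a b^2 a b a) - tr(a b^2 a b) = x^2*y*z^2 - x^3*z - x*y^2*z - y*z^2 + 2*x*z + y
tr(b a b^2 a b a^2 b) = tr(b) * tr(a b^2 a b a^2 b) - tr(a b^2 a b a^2) = x*y^2*z^3 - 2*x^2*y*z^2 - y^3*z^2 + x^3*z + x*y^2*z + y*z^2 - 2*x*z + y
tr(a b a b a b a b) = tr(b a b a b a) * tr(b a) - tr(a b a b)   [split at repeated b] = z^4 - 4*z^2 + 2
tr(b a b a b^2 a b a) = tr(b) * tr(a b a b a b a b) - tr(a b a b a b a) = y*z^4 - x*z^3 - 3*y*z^2 + 2*x*z + y
tr(a b a b^2 a) = tr(b) * tr(a^2 b a b) - tr(a^2 b a) = x*y*z^2 - x^2*z - y^2*z + z
tr(b a b a b^2 a b) = tr(b) * tr(a b a b^2 a b) - tr(a b a b^2 a) = y^2*z^3 - 2*x*y*z^2 + x^2*z - y^2*z + x*y - z
tr(b a b^2 a b a^2 b a) = tr(a) * tr(b a b a b^2 a b a) - tr(b a b a b^2 a b) = x*y*z^4 - x^2*z^3 - y^2*z^3 - x*y*z^2 + x^2*z + y^2*z + z
tr(a b^2 a b a^2 b a^-1 b) = tr(b a b^2 a b a^2 b) * tr(a) - tr(b a b^2 a b a^2 b a) = x^2*y^2*z^3 - 2*x^3*y*z^2 - x*y^3*z^2 - x*y*z^4 + x^4*z + x^2*y^2*z + x^2*z^3 + y^2*z^3 + 2*x*y*z^2 - 3*x^2*z - y^2*z + x*y - z
tr(a^2 b a^-1 b^-1 a b^2 a b) = tr(a b^2 a b a^2 b a^-1) * tr(b) - tr(a b^2 a b a^2 b a^-1 b) = -x^2*y^2*z^3 + 2*x^3*y*z^2 + 2*x*y^3*z^2 + x*y*z^4 - x^4*z - 2*x^2*y^2*z - x^2*z^3 - y^4*z - y^2*z^3 - 3*x*y*z^2 + 3*x^2*z + 3*y^2*z + z
tr(a^2 b a^-1 b^-1 a b^2 a b^-1) = tr(a^2 b a^-1 b^-1 a b^2 a) * tr(b) - tr(a^2 b a^-1 b^-1 a b^2 a b) = -x^3*y^3*z^2 + 2*x^4*y^2*z + 2*x^2*y^4*z + 2*x^2*y^2*z^3 - x^5*y - 2*x^3*y^3 - 3*x^3*y*z^2 - x*y^5 - 2*x*y^3*z^2 - x*y*z^4 + x^4*z - 4*x^2*y^2*z + x^2*z^3 + 5*x^3*y + 5*x*y^3 + 5*x*y*z^2 - 3*x^2*z - 5*x*y - z

-x^3*y^3*z^2 + 2*x^4*y^2*z + 2*x^2*y^4*z + 2*x^2*y^2*z^3 - x^5*y - 2*x^3*y^3 - 3*x^3*y*z^2 - x*y^5 - 2*x*y^3*z^2 - x*y*z^4 + x^4*z - 4*x^2*y^2*z + x^2*z^3 + 5*x^3*y + 5*x*y^3 + 5*x*y*z^2 - 3*x^2*z - 5*x*y - z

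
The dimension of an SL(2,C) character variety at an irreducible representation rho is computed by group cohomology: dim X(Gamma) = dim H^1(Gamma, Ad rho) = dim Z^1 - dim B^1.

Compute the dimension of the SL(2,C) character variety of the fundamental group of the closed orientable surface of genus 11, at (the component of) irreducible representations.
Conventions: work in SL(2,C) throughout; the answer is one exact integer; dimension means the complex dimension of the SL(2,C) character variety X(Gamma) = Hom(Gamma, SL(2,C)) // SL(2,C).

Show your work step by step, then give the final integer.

60

The genus-11 surface group: 2g = 22 generators, one relator prod [a_i, b_i].
Before the relator condition, cocycle space has dim 3*22 = 66.
d_2 is surjective at irreducible rho (its cokernel H^2 is dual to H^0 = 0), so dim Z^1 = 66 - 3 = 63.
As always at irreducible rho, dim B^1 = 3.
dim H^1 = 63 - 3 = 60 = dim X.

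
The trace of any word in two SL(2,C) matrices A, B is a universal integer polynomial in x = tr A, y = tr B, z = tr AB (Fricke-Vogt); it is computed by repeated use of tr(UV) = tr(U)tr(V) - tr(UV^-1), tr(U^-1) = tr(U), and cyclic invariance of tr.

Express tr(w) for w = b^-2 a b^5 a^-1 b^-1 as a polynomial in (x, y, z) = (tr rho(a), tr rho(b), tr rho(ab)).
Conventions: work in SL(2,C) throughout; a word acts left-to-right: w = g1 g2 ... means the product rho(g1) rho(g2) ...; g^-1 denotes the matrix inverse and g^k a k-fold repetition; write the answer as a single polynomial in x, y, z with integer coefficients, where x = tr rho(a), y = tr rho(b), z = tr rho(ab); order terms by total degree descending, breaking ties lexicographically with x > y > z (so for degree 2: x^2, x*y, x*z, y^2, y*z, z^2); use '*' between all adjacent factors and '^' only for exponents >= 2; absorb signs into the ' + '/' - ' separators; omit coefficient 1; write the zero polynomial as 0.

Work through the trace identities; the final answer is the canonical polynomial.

trace(b a b) = trace(b) * trace(a b) - trace(a)  (reduce the b square) = y*z - x
trace(b^2 a b) = trace(b) * trace(b a b) - trace(b a)  (reduce the b square) = y^2*z - x*y - z
apply: trace(a b^4) = trace(b) * trace(b^2 a b) - trace(b^2 a)  (reduce the b square) = y^3*z - x*y^2 - 2*y*z + x
use: trace(a^2 b) = trace(a) * trace(b a) - trace(b)  (reduce the a square) = x*z - y
trace(a^2) = trace(a) * trace(a) - trace(1)  (reduce the a square) = x^2 - 2
use: trace(a^2 b^2) = trace(b) * trace(a^2 b) - trace(a^2)  (reduce the b square) = x*y*z - x^2 - y^2 + 2
trace(b^2 a^2 b) = trace(b) * trace(a^2 b^2) - trace(a^2 b)  (reduce the b square) = x*y^2*z - x^2*y - y^3 - x*z + 3*y
apply: trace(b^2 a^2 b^2) = trace(b) * trace(b^2 a^2 b) - trace(b^2 a^2)  (reduce the b square) = x*y^3*z - x^2*y^2 - y^4 - 2*x*y*z + x^2 + 4*y^2 - 2
use: trace(a b^5 a) = trace(b) * trace(b^2 a^2 b^2) - trace(b^2 a^2 b)  (reduce the b square) = x*y^4*z - x^2*y^3 - y^5 - 3*x*y^2*z + 2*x^2*y + 5*y^3 + x*z - 5*y
trace(a b a b) = trace(b a) * trace(b a) - trace(1)  (split on b) = z^2 - 2
trace(b a b a b) = trace(b) * trace(a b a b) - trace(a b a)  (reduce the b square) = y*z^2 - x*z - y
apply: trace(a b a b^3) = trace(b) * trace(b a b a b) - trace(b a b a)  (reduce the b square) = y^2*z^2 - x*y*z - y^2 - z^2 + 2
trace(b a b a b^3) = trace(b) * trace(a b a b^3) - trace(a b a b^2)  (reduce the b square) = y^3*z^2 - x*y^2*z - y^3 - 2*y*z^2 + x*z + 3*y
apply: trace(a b^5 a b) = trace(b) * trace(b a b a b^3) - trace(b a b a b^2)  (reduce the b square) = y^4*z^2 - x*y^3*z - y^4 - 3*y^2*z^2 + 2*x*y*z + 4*y^2 + z^2 - 2
use: trace(b^-1 a b^5 a) = trace(a b^5 a) * trace(b) - trace(a b^5 a b)  (eliminate b^-1) = x*y^5*z - x^2*y^4 - y^6 - y^4*z^2 - 2*x*y^3*z + 2*x^2*y^2 + 6*y^4 + 3*y^2*z^2 - x*y*z - 9*y^2 - z^2 + 2
use: trace(b^-1 a b^5 a^-1) = trace(b^-1 a b^5) * trace(a) - trace(b^-1 a b^5 a)  (eliminate a^-1) = -x*y^5*z + x^2*y^4 + y^6 + y^4*z^2 + 3*x*y^3*z - 3*x^2*y^2 - 6*y^4 - 3*y^2*z^2 - x*y*z + x^2 + 9*y^2 + z^2 - 2
apply: trace(b^2) = trace(b) * trace(b) - trace(1)  (reduce the b square) = y^2 - 2
apply: trace(b^3) = trace(b) * trace(b^2) - trace(b)  (reduce the b square) = y^3 - 3*y
apply: trace(b^4) = trace(b) * trace(b^3) - trace(b^2)  (reduce the b square) = y^4 - 4*y^2 + 2
trace(b^5) = trace(b) * trace(b^4) - trace(b^3)  (reduce the b square) = y^5 - 5*y^3 + 5*y
trace(b^-2 a b^5 a^-1) = trace(b^-1 a b^5 a^-1) * trace(b) - trace(b^-1 a b^5 a^-1 b)  (eliminate b^-1) = -x*y^6*z + x^2*y^5 + y^7 + y^5*z^2 + 3*x*y^4*z - 3*x^2*y^3 - 7*y^5 - 3*y^3*z^2 - x*y^2*z + x^2*y + 14*y^3 + y*z^2 - 7*y
apply: trace(b^-2 a b^5 a^-1 b^-1) = trace(b^-2 a b^5 a^-1) * trace(b) - trace(b^-2 a b^5 a^-1 b)  (eliminate b^-1) = -x*y^7*z + x^2*y^6 + y^8 + y^6*z^2 + 4*x*y^5*z - 4*x^2*y^4 - 8*y^6 - 4*y^4*z^2 - 4*x*y^3*z + 4*x^2*y^2 + 20*y^4 + 4*y^2*z^2 + x*y*z - x^2 - 16*y^2 - z^2 + 2

-x*y^7*z + x^2*y^6 + y^8 + y^6*z^2 + 4*x*y^5*z - 4*x^2*y^4 - 8*y^6 - 4*y^4*z^2 - 4*x*y^3*z + 4*x^2*y^2 + 20*y^4 + 4*y^2*z^2 + x*y*z - x^2 - 16*y^2 - z^2 + 2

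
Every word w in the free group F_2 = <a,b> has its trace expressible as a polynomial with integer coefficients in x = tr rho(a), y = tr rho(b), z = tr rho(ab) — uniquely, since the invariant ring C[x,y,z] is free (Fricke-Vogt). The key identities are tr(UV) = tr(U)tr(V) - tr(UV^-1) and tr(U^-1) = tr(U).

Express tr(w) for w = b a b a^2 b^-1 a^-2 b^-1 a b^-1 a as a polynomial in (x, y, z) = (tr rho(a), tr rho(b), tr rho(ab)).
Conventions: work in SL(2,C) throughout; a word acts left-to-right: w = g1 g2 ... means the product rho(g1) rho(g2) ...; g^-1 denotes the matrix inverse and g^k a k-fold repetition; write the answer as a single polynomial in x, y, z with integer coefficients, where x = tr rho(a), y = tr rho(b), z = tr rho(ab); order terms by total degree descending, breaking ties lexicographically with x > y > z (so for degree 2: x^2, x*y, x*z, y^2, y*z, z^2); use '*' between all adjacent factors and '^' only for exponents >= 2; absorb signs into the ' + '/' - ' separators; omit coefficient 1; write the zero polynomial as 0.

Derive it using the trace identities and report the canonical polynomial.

tr(b a b a) = tr(b a) tr(b a) - tr(1) = z^2 - 2
and tr(b a b) = tr(b) tr(a b) - tr(a) = y*z - x
and tr(b a b a^2) = tr(a) tr(b a b a) - tr(b a b) = x*z^2 - y*z - x
and tr(a^2 b a b a) = tr(a) tr(b a b a^2) - tr(b a b a) = x^2*z^2 - x*y*z - x^2 - z^2 + 2
tr(b a b a b a) = tr(b a b a) tr(b a) - tr(a b) = z^3 - 3*z
tr(a b a) = tr(a) tr(b a) - tr(b) = x*z - y
tr(b a b a b) = tr(b) tr(a b a b) - tr(a b a) = y*z^2 - x*z - y
tr(a^2 b a b a b) = tr(a) tr(b a b a b a) - tr(b a b a b) = x*z^3 - y*z^2 - 2*x*z + y
tr(b^-1 a^2 b a b a) = tr(a^2 b a b a) tr(b) - tr(a^2 b a b a b) = x^2*y*z^2 - x*y^2*z - x*z^3 - x^2*y + 2*x*z + y
and tr(a^2 b a b a^2) = tr(a) tr(a b a b a^2) - tr(a b a b a) = x^3*z^2 - x^2*y*z - x^3 - 2*x*z^2 + y*z + 3*x
next, tr(a^2 b a) = tr(a) tr(a b a) - tr(a b) = x^2*z - x*y - z
and tr(b a^2 b a b) = tr(b) tr(a^2 b a b) - tr(a^2 b a) = x*y*z^2 - x^2*z - y^2*z + z
tr(a b a b a^2 b a) = tr(a) tr(b a^2 b a b a) - tr(b a^2 b a b) = x^2*z^3 - 2*x*y*z^2 - x^2*z + y^2*z + x*y - z
and tr(a^2 b a b a^2 b a) = tr(a) tr(a b a b a^2 b a) - tr(a b a b a^2 b) = x^3*z^3 - 2*x^2*y*z^2 - x^3*z + x*y^2*z - x*z^3 + x^2*y + y*z^2 + x*z - y
and tr(b a b a b a b a) = tr(b a) tr(b a b a b a) - tr(b^-1 a^-1 b^-1 a^-1) = z^4 - 4*z^2 + 2
next, tr(b a b a b a b) = tr(b) tr(a b a b a b) - tr(a b a b a) = y*z^3 - x*z^2 - 2*y*z + x
tr(b a b a^2 b a b a) = tr(a) tr(b a b a b a b a) - tr(b a b a b a b) = x*z^4 - y*z^3 - 3*x*z^2 + 2*y*z + x
tr(a^2) = tr(a) tr(a) - tr(1) = x^2 - 2
tr(b a^2 b) = tr(b) tr(a^2 b) - tr(a^2) = x*y*z - x^2 - y^2 + 2
tr(a b a^2 b a) = tr(a) tr(b a^2 b a) - tr(b a^2 b) = x^2*z^2 - 2*x*y*z + y^2 - 2
next, tr(b a b a^2 b a b) = tr(b) tr(a b a^2 b a b) - tr(a b a^2 b a) = x*y*z^3 - x^2*z^2 - y^2*z^2 + 2
tr(a^2 b a b a^2 b a b) = tr(a) tr(b a b a^2 b a b a) - tr(b a b a^2 b a b) = x^2*z^4 - 2*x*y*z^3 - 2*x^2*z^2 + y^2*z^2 + 2*x*y*z + x^2 - 2
and tr(b^-1 a^2 b a b a^2 b a) = tr(a^2 b a b a^2 b a) tr(b) - tr(a^2 b a b a^2 b a b) = x^3*y*z^3 - 2*x^2*y^2*z^2 - x^2*z^4 - x^3*y*z + x*y^3*z + x*y*z^3 + x^2*y^2 + 2*x^2*z^2 - x*y*z - x^2 - y^2 + 2
tr(a^-1 b^-1 a^2 b a b a^2 b) = tr(b^-1 a^2 b a b a^2 b) tr(a) - tr(b^-1 a^2 b a b a^2 b a) = -x^3*y*z^3 + x^4*z^2 + 2*x^2*y^2*z^2 + x^2*z^4 - x*y^3*z - x*y*z^3 - x^4 - x^2*y^2 - 4*x^2*z^2 + 2*x*y*z + 4*x^2 + y^2 - 2
tr(a b a b a^2 b^-1 a^-1 b^-1 a) = tr(a^-1 b^-1 a^2 b a b a^2) tr(b) - tr(a^-1 b^-1 a^2 b a b a^2 b) = x^3*y*z^3 - x^4*z^2 - x^2*y^2*z^2 - x^2*z^4 + x^4 + 4*x^2*z^2 - 4*x^2 + 2
and tr(b^-1 a b a b a b a) = tr(a b a b a b a) tr(b) - tr(a b a b a b a b) = x*y*z^3 - y^2*z^2 - z^4 - 2*x*y*z + y^2 + 4*z^2 - 2
tr(b^2 a b a b) = tr(b) tr(a b a b^2) - tr(a b a b) = y^2*z^2 - x*y*z - y^2 - z^2 + 2
and tr(b a b a b a^2 b) = tr(a) tr(b^2 a b a b a) - tr(b^2 a b a b) = x*y*z^3 - x^2*z^2 - y^2*z^2 - x*y*z + x^2 + y^2 + z^2 - 2
tr(a b a b a b a^2) = tr(a) tr(b a b a b a^2) - tr(b a b a b a) = x^2*z^3 - x*y*z^2 - 2*x^2*z - z^3 + x*y + 3*z
and tr(b a b a b a b a^2 b) = tr(b) tr(a b a b a b a^2 b) - tr(a b a b a b a^2) = x*y*z^4 - x^2*z^3 - y^2*z^3 - 2*x*y*z^2 + 2*x^2*z + 2*y^2*z + z^3 - 3*z
next, tr(b a b a b a b a b a) = tr(b a b a b a b a) tr(b a) - tr(a b a b a b) = z^5 - 5*z^3 + 5*z
tr(b a b a b a b a b) = tr(b) tr(a b a b a b a b) - tr(a b a b a b a) = y*z^4 - x*z^3 - 3*y*z^2 + 2*x*z + y
tr(b a b a b a b a^2 b a) = tr(a) tr(b a b a b a b a b a) - tr(b a b a b a b a b) = x*z^5 - y*z^4 - 4*x*z^3 + 3*y*z^2 + 3*x*z - y
next, tr(a b a b a b a^2 b a^-1 b) = tr(b a b a b a b a^2 b) tr(a) - tr(b a b a b a b a^2 b a) = x^2*y*z^4 - x^3*z^3 - x*y^2*z^3 - x*z^5 - 2*x^2*y*z^2 + y*z^4 + 2*x^3*z + 2*x*y^2*z + 5*x*z^3 - 3*y*z^2 - 6*x*z + y
tr(a^-1 b^-1 a b a b a b a^2 b) = tr(a b a b a b a^2 b a^-1) tr(b) - tr(a b a b a b a^2 b a^-1 b) = -x^2*y*z^4 + x^3*z^3 + 2*x*y^2*z^3 + x*z^5 + x^2*y*z^2 - y^3*z^2 - y*z^4 - 2*x^3*z - 3*x*y^2*z - 5*x*z^3 + x^2*y + y^3 + 4*y*z^2 + 6*x*z - 3*y
tr(a b a b a^2 b^-1 a^-1 b^-1 a b) = tr(a^-1 b^-1 a b a b a b a^2) tr(b) - tr(a^-1 b^-1 a b a b a b a^2 b) = x^2*y*z^4 - x^3*z^3 - x*y^2*z^3 - x*z^5 - x^2*y*z^2 + 2*x^3*z + x*y^2*z + 5*x*z^3 - x^2*y - 6*x*z + y
tr(b^-1 a b^-1 a b a b a^2 b^-1 a^-1) = tr(a b a b a^2 b^-1 a^-1 b^-1 a) tr(b) - tr(a b a b a^2 b^-1 a^-1 b^-1 a b) = x^3*y^2*z^3 - x^4*y*z^2 - x^2*y^3*z^2 - 2*x^2*y*z^4 + x^3*z^3 + x*y^2*z^3 + x*z^5 + x^4*y + 5*x^2*y*z^2 - 2*x^3*z - x*y^2*z - 5*x*z^3 - 3*x^2*y + 6*x*z + y
tr(a b^-1 a b a b a^2) = tr(a b a b a^3) tr(b) - tr(a b a b a^3 b) = x^3*y*z^2 - x^2*y^2*z - x^2*z^3 - x^3*y - x*y*z^2 + 2*x^2*z + y^2*z + z^3 + 2*x*y - 3*z
tr(a b^-1 a b a b a^2 b) = tr(a b a b a^2 b a) tr(b) - tr(a b a b a^2 b a b) = x^2*y*z^3 - 2*x*y^2*z^2 - x*z^4 - x^2*y*z + y^3*z + y*z^3 + x*y^2 + 3*x*z^2 - 3*y*z - x
tr(b^-1 a b^-1 a b a b a^2) = tr(a b^-1 a b a b a^2) tr(b) - tr(a b^-1 a b a b a^2 b) = x^3*y^2*z^2 - x^2*y^3*z - 2*x^2*y*z^3 - x^3*y^2 + x*y^2*z^2 + x*z^4 + 3*x^2*y*z + x*y^2 - 3*x*z^2 + x
tr(b^-1 a b^-1 a b a b a^2 b^-1) = tr(b^-1 a b^-1 a b a b a^2) tr(b) - tr(b^-1 a b^-1 a b a b a^2 b) = x^3*y^3*z^2 - x^2*y^4*z - 2*x^2*y^2*z^3 - x^3*y^3 - x^3*y*z^2 + x*y^3*z^2 + x*y*z^4 + 4*x^2*y^2*z + x^2*z^3 + x^3*y + x*y^3 - 2*x*y*z^2 - 2*x^2*z - y^2*z - z^3 - x*y + 3*z
next, tr(b a b a^2 b^-1 a^-2 b^-1 a b^-1 a) = tr(b^-1 a b^-1 a b a b a^2 b^-1 a^-1) tr(a) - tr(b^-1 a b^-1 a b a b a^2 b^-1) = x^4*y^2*z^3 - x^5*y*z^2 - 2*x^3*y^3*z^2 - 2*x^3*y*z^4 + x^4*z^3 + x^2*y^4*z + 3*x^2*y^2*z^3 + x^2*z^5 + x^5*y + x^3*y^3 + 6*x^3*y*z^2 - x*y^3*z^2 - x*y*z^4 - 2*x^4*z - 5*x^2*y^2*z - 6*x^2*z^3 - 4*x^3*y - x*y^3 + 2*x*y*z^2 + 8*x^2*z + y^2*z + z^3 + 2*x*y - 3*z

x^4*y^2*z^3 - x^5*y*z^2 - 2*x^3*y^3*z^2 - 2*x^3*y*z^4 + x^4*z^3 + x^2*y^4*z + 3*x^2*y^2*z^3 + x^2*z^5 + x^5*y + x^3*y^3 + 6*x^3*y*z^2 - x*y^3*z^2 - x*y*z^4 - 2*x^4*z - 5*x^2*y^2*z - 6*x^2*z^3 - 4*x^3*y - x*y^3 + 2*x*y*z^2 + 8*x^2*z + y^2*z + z^3 + 2*x*y - 3*z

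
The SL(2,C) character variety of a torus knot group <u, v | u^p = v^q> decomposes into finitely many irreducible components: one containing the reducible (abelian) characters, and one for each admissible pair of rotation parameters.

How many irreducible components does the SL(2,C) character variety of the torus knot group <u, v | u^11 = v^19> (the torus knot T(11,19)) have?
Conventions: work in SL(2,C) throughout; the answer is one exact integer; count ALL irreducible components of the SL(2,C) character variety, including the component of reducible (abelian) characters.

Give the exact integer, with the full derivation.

Gamma = < u, v | u^11 = v^19 > (torus knot T(11,19)); the central element u^11 = v^19 acts as +I or -I in any irreducible SL(2,C) representation.
This locks tr(u) to 2*cos(pi*alpha/11), alpha in 1..10, and tr(v) to 2*cos(pi*beta/19), beta in 1..18, on each component of irreducible characters.
Consistency of u^11 = (-1)^alpha I with v^19 = (-1)^beta I forces alpha = beta (mod 2).
Enumerate parity-matched pairs: 5*9 odd-odd plus 5*9 even-even gives 90.
Total: 90 irreducible-character components + 1 reducible (abelian) component = 91.

91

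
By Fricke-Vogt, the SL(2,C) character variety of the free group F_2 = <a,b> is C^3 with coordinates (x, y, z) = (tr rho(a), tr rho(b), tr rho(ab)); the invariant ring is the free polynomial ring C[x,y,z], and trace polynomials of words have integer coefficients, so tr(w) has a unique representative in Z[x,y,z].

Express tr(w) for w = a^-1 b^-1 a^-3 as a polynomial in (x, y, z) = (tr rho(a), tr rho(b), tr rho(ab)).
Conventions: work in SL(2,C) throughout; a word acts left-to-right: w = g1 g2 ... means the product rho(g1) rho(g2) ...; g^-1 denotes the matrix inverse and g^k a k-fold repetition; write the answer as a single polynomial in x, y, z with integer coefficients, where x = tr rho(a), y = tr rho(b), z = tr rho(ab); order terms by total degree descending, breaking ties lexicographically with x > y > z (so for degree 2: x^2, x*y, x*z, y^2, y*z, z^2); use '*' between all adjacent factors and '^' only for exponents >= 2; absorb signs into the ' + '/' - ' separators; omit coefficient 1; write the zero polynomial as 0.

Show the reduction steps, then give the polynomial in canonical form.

x^3*z - x^2*y - 2*x*z + y

tr(a^-1) = tr(a) = x
use: tr(a^-2) = tr(a^-1) tr(a) - tr(1)  (eliminate a^-1) = x^2 - 2
tr(a^-3) = tr(a^-2) tr(a) - tr(a^-1)  (eliminate a^-1) = x^3 - 3*x
apply: tr(a^-1 b) = tr(b) tr(a) - tr(b a)  (eliminate a^-1) = x*y - z
tr(a^-2 b) = tr(a^-1 b) tr(a) - tr(a^-1 b a)  (eliminate a^-1) = x^2*y - x*z - y
apply: tr(a^-3 b) = tr(a^-2 b) tr(a) - tr(a^-2 b a)  (eliminate a^-1) = x^3*y - x^2*z - 2*x*y + z
use: tr(b^-1 a^-3) = tr(a^-3) tr(b) - tr(a^-3 b)  (eliminate b^-1) = x^2*z - x*y - z
tr(b^-1 a^-2) = tr(a^-2) tr(b) - tr(a^-2 b)  (eliminate b^-1) = x*z - y
tr(a^-1 b^-1 a^-3) = tr(b^-1 a^-3) tr(a) - tr(b^-1 a^-2)  (eliminate a^-1) = x^3*z - x^2*y - 2*x*z + y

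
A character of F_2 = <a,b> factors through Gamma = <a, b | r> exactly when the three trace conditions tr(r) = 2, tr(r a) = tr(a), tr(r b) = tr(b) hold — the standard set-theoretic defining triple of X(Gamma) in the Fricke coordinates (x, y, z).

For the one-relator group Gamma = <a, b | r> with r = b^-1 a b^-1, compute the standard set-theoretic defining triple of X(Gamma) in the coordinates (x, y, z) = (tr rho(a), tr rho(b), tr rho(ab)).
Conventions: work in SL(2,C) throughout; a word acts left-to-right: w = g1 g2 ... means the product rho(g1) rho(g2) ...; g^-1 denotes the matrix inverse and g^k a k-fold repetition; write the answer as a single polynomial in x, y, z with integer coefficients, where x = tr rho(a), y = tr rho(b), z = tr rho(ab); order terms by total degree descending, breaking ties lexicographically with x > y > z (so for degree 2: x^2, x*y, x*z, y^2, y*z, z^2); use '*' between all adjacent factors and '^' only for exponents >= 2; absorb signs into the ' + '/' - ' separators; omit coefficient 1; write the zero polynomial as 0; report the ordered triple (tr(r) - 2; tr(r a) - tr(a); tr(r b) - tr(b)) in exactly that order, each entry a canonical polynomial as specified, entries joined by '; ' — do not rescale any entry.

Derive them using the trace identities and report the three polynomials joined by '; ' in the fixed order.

x*y^2 - y*z - x - 2; x^2*y^2 - 2*x*y*z + z^2 - x - 2; x*y - y - z

tr(b^-1 a) = tr(a) * tr(b) - tr(a b) = x*y - z
tr(b^-1 a b^-1) = tr(b^-1 a) * tr(b) - tr(b^-1 a b) = x*y^2 - y*z - x
apply: tr(a^2) = tr(a) * tr(a) - tr(1)   [square of a] = x^2 - 2
apply: tr(a^2 b) = tr(a) * tr(b a) - tr(b)   [square of a] = x*z - y
tr(a b^-1 a) = tr(a^2) * tr(b) - tr(a^2 b)   [inverse elimination on b] = x^2*y - x*z - y
tr(a b a b) = tr(b a) * tr(b a) - tr(1)   [split at a repeated b] = z^2 - 2
use: tr(a b^-1 a b) = tr(a b a) * tr(b) - tr(a b a b)   [inverse elimination on b] = x*y*z - y^2 - z^2 + 2
tr(b^-1 a b^-1 a) = tr(a b^-1 a) * tr(b) - tr(a b^-1 a b)   [inverse elimination on b] = x^2*y^2 - 2*x*y*z + z^2 - 2
assemble the triple (tr(r) - 2; tr(r a) - x; tr(r b) - y)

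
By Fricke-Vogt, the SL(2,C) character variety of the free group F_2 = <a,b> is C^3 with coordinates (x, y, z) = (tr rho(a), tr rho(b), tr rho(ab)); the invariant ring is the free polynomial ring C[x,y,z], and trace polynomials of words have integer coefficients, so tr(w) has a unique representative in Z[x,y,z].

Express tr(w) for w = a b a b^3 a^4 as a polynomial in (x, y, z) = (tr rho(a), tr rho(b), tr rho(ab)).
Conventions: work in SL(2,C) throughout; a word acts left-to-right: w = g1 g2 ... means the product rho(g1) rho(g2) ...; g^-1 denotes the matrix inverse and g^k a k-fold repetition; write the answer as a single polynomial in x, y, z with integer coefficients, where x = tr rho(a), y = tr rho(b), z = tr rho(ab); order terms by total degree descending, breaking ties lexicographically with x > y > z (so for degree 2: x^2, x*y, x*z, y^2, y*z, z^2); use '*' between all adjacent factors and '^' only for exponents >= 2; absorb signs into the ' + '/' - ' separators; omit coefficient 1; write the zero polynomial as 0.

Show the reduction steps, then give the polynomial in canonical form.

x^4*y^2*z^2 - x^5*y*z - x^3*y^3*z - x^4*z^2 - 3*x^2*y^2*z^2 + 5*x^3*y*z + 2*x*y^3*z + x^4 + x^2*y^2 + 3*x^2*z^2 + y^2*z^2 - 5*x*y*z - 4*x^2 - y^2 - z^2 + 2

tr(b a b a) = tr(a b) tr(a b) - tr(1)  (split on a) = z^2 - 2
tr(b a b) = tr(b) tr(a b) - tr(a)  (reduce the b square) = y*z - x
tr(a^2 b a b) = tr(a) tr(b a b a) - tr(b a b)  (reduce the a square) = x*z^2 - y*z - x
tr(a b a) = tr(a) tr(b a) - tr(b)  (reduce the a square) = x*z - y
tr(a^2 b a) = tr(a) tr(a b a) - tr(a b)  (reduce the a square) = x^2*z - x*y - z
tr(a^2 b a b^2) = tr(b) tr(a^2 b a b) - tr(a^2 b a)  (reduce the b square) = x*y*z^2 - x^2*z - y^2*z + z
tr(b a b^3 a^2) = tr(b) tr(a^2 b a b^2) - tr(a^2 b a b)  (reduce the b square) = x*y^2*z^2 - x^2*y*z - y^3*z - x*z^2 + 2*y*z + x
tr(b a b a b) = tr(b) tr(a b a b) - tr(a b a)  (reduce the b square) = y*z^2 - x*z - y
tr(b a b^3 a) = tr(b) tr(b a b a b) - tr(b a b a)  (reduce the b square) = y^2*z^2 - x*y*z - y^2 - z^2 + 2
tr(a b a b^3 a^2) = tr(a) tr(b a b^3 a^2) - tr(b a b^3 a)  (reduce the a square) = x^2*y^2*z^2 - x^3*y*z - x*y^3*z - x^2*z^2 - y^2*z^2 + 3*x*y*z + x^2 + y^2 + z^2 - 2
tr(a^3 b a b^3 a) = tr(a) tr(a b a b^3 a^2) - tr(a b a b^3 a)  (reduce the a square) = x^3*y^2*z^2 - x^4*y*z - x^2*y^3*z - x^3*z^2 - 2*x*y^2*z^2 + 4*x^2*y*z + y^3*z + x^3 + x*y^2 + 2*x*z^2 - 2*y*z - 3*x
tr(a b a b^3 a^4) = tr(a) tr(a^3 b a b^3 a) - tr(a^3 b a b^3)  (reduce the a square) = x^4*y^2*z^2 - x^5*y*z - x^3*y^3*z - x^4*z^2 - 3*x^2*y^2*z^2 + 5*x^3*y*z + 2*x*y^3*z + x^4 + x^2*y^2 + 3*x^2*z^2 + y^2*z^2 - 5*x*y*z - 4*x^2 - y^2 - z^2 + 2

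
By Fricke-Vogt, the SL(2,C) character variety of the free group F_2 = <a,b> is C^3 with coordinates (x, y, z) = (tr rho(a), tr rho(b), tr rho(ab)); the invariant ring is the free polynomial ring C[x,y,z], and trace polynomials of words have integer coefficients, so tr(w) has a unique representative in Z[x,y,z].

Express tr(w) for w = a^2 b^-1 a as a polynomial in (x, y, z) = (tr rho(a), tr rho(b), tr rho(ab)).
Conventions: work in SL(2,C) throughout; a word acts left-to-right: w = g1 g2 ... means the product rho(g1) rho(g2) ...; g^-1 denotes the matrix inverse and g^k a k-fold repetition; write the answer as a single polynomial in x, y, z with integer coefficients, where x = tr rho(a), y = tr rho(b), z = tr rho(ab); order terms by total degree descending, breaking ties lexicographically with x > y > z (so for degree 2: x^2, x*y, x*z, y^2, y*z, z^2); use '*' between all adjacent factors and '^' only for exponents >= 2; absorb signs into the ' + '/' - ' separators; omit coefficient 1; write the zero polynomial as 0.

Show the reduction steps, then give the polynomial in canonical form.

trace(a^2) = trace(a)*trace(a) - trace(1) = x^2 - 2
trace(a^3) = trace(a)*trace(a^2) - trace(a) = x^3 - 3*x
use: trace(a b a) = trace(a)*trace(b a) - trace(b) = x*z - y
trace(a^3 b) = trace(a)*trace(a b a) - trace(a b) = x^2*z - x*y - z
trace(a^2 b^-1 a) = trace(a^3)*trace(b) - trace(a^3 b) = x^3*y - x^2*z - 2*x*y + z

x^3*y - x^2*z - 2*x*y + z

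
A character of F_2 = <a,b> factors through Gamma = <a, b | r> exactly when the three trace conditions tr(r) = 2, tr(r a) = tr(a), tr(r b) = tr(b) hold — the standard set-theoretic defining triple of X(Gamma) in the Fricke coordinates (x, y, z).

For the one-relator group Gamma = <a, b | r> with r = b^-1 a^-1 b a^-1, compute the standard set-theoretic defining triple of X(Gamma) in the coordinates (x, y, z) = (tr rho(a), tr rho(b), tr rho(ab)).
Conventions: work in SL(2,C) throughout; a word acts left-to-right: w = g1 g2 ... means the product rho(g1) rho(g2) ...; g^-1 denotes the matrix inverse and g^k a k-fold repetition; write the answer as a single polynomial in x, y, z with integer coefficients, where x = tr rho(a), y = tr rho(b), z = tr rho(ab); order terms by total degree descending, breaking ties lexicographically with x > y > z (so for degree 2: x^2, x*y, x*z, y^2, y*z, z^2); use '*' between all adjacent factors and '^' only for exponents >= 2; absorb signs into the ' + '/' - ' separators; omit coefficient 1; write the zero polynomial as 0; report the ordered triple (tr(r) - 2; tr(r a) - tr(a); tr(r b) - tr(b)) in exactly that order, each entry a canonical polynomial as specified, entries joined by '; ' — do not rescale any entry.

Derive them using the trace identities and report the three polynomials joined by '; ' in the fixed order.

next, tr(a^-1) = tr(a) = x
and tr(b a b) = tr(b) tr(a b) - tr(a)  (reduce the b square) = y*z - x
next, tr(b a b a) = tr(a b) tr(a b) - tr(1)  (split on a) = z^2 - 2
tr(a^-1 b a b) = tr(b a b) tr(a) - tr(b a b a)  (eliminate a^-1) = x*y*z - x^2 - z^2 + 2
next, tr(b^-1 a^-1 b a) = tr(a^-1 b a) tr(b) - tr(a^-1 b a b)  (eliminate b^-1) = -x*y*z + x^2 + y^2 + z^2 - 2
and tr(b^-1 a^-1 b a^-1) = tr(b^-1 a^-1 b) tr(a) - tr(b^-1 a^-1 b a)  (eliminate a^-1) = x*y*z - y^2 - z^2 + 2
and tr(b a^-1) = tr(b) tr(a) - tr(b a) = x*y - z
tr(a^-1 b a^-1) = tr(b a^-1) tr(a) - tr(b) = x^2*y - x*z - y
assemble the triple (tr(r) - 2; tr(r a) - x; tr(r b) - y)

x*y*z - y^2 - z^2; 0; x^2*y - x*z - 2*y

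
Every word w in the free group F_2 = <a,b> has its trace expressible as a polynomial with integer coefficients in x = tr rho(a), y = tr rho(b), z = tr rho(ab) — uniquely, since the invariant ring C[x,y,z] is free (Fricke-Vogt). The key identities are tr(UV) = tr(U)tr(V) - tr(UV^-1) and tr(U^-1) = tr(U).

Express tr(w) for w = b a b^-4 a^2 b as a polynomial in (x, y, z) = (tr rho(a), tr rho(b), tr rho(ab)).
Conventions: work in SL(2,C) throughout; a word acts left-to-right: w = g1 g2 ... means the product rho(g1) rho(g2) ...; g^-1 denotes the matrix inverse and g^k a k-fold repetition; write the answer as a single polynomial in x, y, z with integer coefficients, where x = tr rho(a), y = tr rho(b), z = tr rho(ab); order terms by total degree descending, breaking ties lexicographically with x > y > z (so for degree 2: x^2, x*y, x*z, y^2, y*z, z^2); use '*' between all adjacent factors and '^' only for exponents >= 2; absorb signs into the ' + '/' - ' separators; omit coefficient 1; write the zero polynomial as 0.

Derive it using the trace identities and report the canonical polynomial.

next, trace(b a^2) = trace(a) * trace(b a) - trace(b)  (reduce the a square) = x*z - y
and trace(a^3 b) = trace(a) * trace(b a^2) - trace(b a)  (reduce the a square) = x^2*z - x*y - z
and trace(a^2) = trace(a) * trace(a) - trace(1)  (reduce the a square) = x^2 - 2
trace(a^3) = trace(a) * trace(a^2) - trace(a)  (reduce the a square) = x^3 - 3*x
trace(a^2 b^2 a) = trace(b) * trace(a^3 b) - trace(a^3)  (reduce the b square) = x^2*y*z - x^3 - x*y^2 - y*z + 3*x
trace(a b a b) = trace(b a) * trace(b a) - trace(1)  (split on b) = z^2 - 2
next, trace(b^2 a b a) = trace(b) * trace(a b a b) - trace(a b a)  (reduce the b square) = y*z^2 - x*z - y
next, trace(a b^2) = trace(b) * trace(a b) - trace(a)  (reduce the b square) = y*z - x
and trace(b^2 a b) = trace(b) * trace(a b^2) - trace(a b)  (reduce the b square) = y^2*z - x*y - z
and trace(a^2 b^2 a b) = trace(a) * trace(b^2 a b a) - trace(b^2 a b)  (reduce the a square) = x*y*z^2 - x^2*z - y^2*z + z
trace(a^2 b^2 a b^-1) = trace(a^2 b^2 a) * trace(b) - trace(a^2 b^2 a b)  (eliminate b^-1) = x^2*y^2*z - x^3*y - x*y^3 - x*y*z^2 + x^2*z + 3*x*y - z
next, trace(b^-1 a^2 b^2 a b^-1) = trace(a^2 b^2 a b^-1) * trace(b) - trace(a^2 b^2 a)  (eliminate b^-1) = x^2*y^3*z - x^3*y^2 - x*y^4 - x*y^2*z^2 + x^3 + 4*x*y^2 - 3*x
and trace(b^-2 a^2 b^2 a b^-1) = trace(b^-1 a^2 b^2 a b^-1) * trace(b) - trace(b^-1 a^2 b^2 a)  (eliminate b^-1) = x^2*y^4*z - x^3*y^3 - x*y^5 - x*y^3*z^2 - x^2*y^2*z + 2*x^3*y + 5*x*y^3 + x*y*z^2 - x^2*z - 6*x*y + z
and trace(b a b^-4 a^2 b) = trace(b^-2 a^2 b^2 a b^-1) * trace(b) - trace(b^-2 a^2 b^2 a)  (eliminate b^-1) = x^2*y^5*z - x^3*y^4 - x*y^6 - x*y^4*z^2 - 2*x^2*y^3*z + 3*x^3*y^2 + 6*x*y^4 + 2*x*y^2*z^2 - x^2*y*z - x^3 - 10*x*y^2 + y*z + 3*x

x^2*y^5*z - x^3*y^4 - x*y^6 - x*y^4*z^2 - 2*x^2*y^3*z + 3*x^3*y^2 + 6*x*y^4 + 2*x*y^2*z^2 - x^2*y*z - x^3 - 10*x*y^2 + y*z + 3*x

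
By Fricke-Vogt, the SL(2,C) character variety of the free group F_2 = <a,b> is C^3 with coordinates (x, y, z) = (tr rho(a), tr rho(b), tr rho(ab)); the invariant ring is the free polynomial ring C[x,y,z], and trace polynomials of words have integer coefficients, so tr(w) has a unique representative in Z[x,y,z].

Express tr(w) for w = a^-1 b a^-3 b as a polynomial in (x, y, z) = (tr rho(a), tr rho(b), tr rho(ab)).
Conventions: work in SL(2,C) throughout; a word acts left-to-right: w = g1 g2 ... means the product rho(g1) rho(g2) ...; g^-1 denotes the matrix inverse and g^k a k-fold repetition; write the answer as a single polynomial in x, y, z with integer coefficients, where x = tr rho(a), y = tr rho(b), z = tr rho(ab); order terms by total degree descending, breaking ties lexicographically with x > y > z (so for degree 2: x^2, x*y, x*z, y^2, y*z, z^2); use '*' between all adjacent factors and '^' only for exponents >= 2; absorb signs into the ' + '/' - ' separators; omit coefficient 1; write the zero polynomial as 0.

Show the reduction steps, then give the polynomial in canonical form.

x^4*y^2 - 2*x^3*y*z - 2*x^2*y^2 + x^2*z^2 + 3*x*y*z - x^2 - z^2 + 2

trace(b^2) = trace(b) * trace(b) - trace(1)  (reduce the b square) = y^2 - 2
trace(b^2 a) = trace(b) * trace(a b) - trace(a)  (reduce the b square) = y*z - x
and trace(b^2 a^-1) = trace(b^2) * trace(a) - trace(b^2 a)  (eliminate a^-1) = x*y^2 - y*z - x
trace(a^-2 b^2) = trace(b^2 a^-1) * trace(a) - trace(b^2)  (eliminate a^-1) = x^2*y^2 - x*y*z - x^2 - y^2 + 2
trace(b a^-3 b) = trace(a^-2 b^2) * trace(a) - trace(a^-2 b^2 a)  (eliminate a^-1) = x^3*y^2 - x^2*y*z - x^3 - 2*x*y^2 + y*z + 3*x
trace(b a b a) = trace(a b) * trace(a b) - trace(1)  (split on a) = z^2 - 2
trace(a^-1 b a b) = trace(b a b) * trace(a) - trace(b a b a)  (eliminate a^-1) = x*y*z - x^2 - z^2 + 2
next, trace(a^-1 b a b a^-1) = trace(a^-1 b a b) * trace(a) - trace(a^-1 b a b a)  (eliminate a^-1) = x^2*y*z - x^3 - x*z^2 - y*z + 3*x
next, trace(b a^-3 b a) = trace(a^-1 b a b a^-1) * trace(a) - trace(a^-1 b a b)  (eliminate a^-1) = x^3*y*z - x^4 - x^2*z^2 - 2*x*y*z + 4*x^2 + z^2 - 2
and trace(a^-1 b a^-3 b) = trace(b a^-3 b) * trace(a) - trace(b a^-3 b a)  (eliminate a^-1) = x^4*y^2 - 2*x^3*y*z - 2*x^2*y^2 + x^2*z^2 + 3*x*y*z - x^2 - z^2 + 2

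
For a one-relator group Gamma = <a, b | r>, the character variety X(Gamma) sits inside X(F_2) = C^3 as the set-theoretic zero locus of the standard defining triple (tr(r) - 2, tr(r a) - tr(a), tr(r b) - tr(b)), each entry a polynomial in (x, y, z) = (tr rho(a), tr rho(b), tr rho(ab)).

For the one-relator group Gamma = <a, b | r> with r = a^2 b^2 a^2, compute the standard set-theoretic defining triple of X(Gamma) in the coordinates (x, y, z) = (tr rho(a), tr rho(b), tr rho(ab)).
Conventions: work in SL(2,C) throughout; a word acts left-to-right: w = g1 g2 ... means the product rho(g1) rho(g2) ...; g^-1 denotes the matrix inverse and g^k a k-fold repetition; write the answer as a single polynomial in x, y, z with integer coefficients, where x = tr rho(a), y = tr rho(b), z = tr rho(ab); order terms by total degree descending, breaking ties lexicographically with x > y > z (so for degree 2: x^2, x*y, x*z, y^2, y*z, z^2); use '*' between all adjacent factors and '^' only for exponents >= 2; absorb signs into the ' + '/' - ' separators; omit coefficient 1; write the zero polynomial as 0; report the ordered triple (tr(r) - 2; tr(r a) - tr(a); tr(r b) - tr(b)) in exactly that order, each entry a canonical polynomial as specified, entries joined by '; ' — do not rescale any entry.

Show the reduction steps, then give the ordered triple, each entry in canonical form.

so trace(b a^2) = trace(a) trace(b a) - trace(b)  (reduce the a square) = x*z - y
so trace(a^2 b a) = trace(a) trace(b a^2) - trace(b a)  (reduce the a square) = x^2*z - x*y - z
reduce: trace(a^4 b) = trace(a) trace(a^2 b a) - trace(a^2 b)  (reduce the a square) = x^3*z - x^2*y - 2*x*z + y
so trace(a^2) = trace(a) trace(a) - trace(1)  (reduce the a square) = x^2 - 2
trace(a^3) = trace(a) trace(a^2) - trace(a)  (reduce the a square) = x^3 - 3*x
reduce: trace(a^4) = trace(a) trace(a^3) - trace(a^2)  (reduce the a square) = x^4 - 4*x^2 + 2
trace(a^2 b^2 a^2) = trace(b) trace(a^4 b) - trace(a^4)  (reduce the b square) = x^3*y*z - x^4 - x^2*y^2 - 2*x*y*z + 4*x^2 + y^2 - 2
so trace(b^2 a) = trace(b) trace(a b) - trace(a)   [square of b] = y*z - x
trace(b^2) = trace(b) trace(b) - trace(1)   [square of b] = y^2 - 2
trace(b^2 a^2) = trace(a) trace(b^2 a) - trace(b^2)   [square of a] = x*y*z - x^2 - y^2 + 2
so trace(a^3 b^2) = trace(a) trace(b^2 a^2) - trace(b^2 a)   [square of a] = x^2*y*z - x^3 - x*y^2 - y*z + 3*x
trace(a^2 b^2 a^3) = trace(a) trace(a^3 b^2 a) - trace(a^3 b^2)   [square of a] = x^4*y*z - x^5 - x^3*y^2 - 3*x^2*y*z + 5*x^3 + 2*x*y^2 + y*z - 5*x
reduce: trace(b a b a) = trace(b a) trace(b a) - trace(1)  (split on b) = z^2 - 2
trace(b a^2 b a) = trace(a) trace(b a b a) - trace(b a b)  (reduce the a square) = x*z^2 - y*z - x
trace(a^2 b a^2 b) = trace(a) trace(b a^2 b a) - trace(b a^2 b)  (reduce the a square) = x^2*z^2 - 2*x*y*z + y^2 - 2
so trace(a^2 b^2 a^2 b) = trace(b) trace(a^2 b a^2 b) - trace(a^2 b a^2)  (reduce the b square) = x^2*y*z^2 - x^3*z - 2*x*y^2*z + x^2*y + y^3 + 2*x*z - 3*y
assemble the triple (trace(r) - 2; trace(r a) - x; trace(r b) - y)

x^3*y*z - x^4 - x^2*y^2 - 2*x*y*z + 4*x^2 + y^2 - 4; x^4*y*z - x^5 - x^3*y^2 - 3*x^2*y*z + 5*x^3 + 2*x*y^2 + y*z - 6*x; x^2*y*z^2 - x^3*z - 2*x*y^2*z + x^2*y + y^3 + 2*x*z - 4*y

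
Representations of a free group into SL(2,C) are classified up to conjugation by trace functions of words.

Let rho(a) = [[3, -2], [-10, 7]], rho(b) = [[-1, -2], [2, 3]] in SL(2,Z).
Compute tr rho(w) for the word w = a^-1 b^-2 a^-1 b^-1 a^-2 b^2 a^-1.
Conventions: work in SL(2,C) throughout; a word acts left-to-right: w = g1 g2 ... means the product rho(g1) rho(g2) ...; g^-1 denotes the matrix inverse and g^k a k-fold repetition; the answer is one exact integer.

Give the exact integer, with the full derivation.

-7494206

rho(a^-1) = [[7, 2], [10, 3]]
... * rho(b^-1) = [[3, 2], [-2, -1]]  ->  [[17, 12], [24, 17]]
... * rho(b^-1) = [[3, 2], [-2, -1]]  ->  [[27, 22], [38, 31]]
... * rho(a^-1) = [[7, 2], [10, 3]]  ->  [[409, 120], [576, 169]]
... * rho(b^-1) = [[3, 2], [-2, -1]]  ->  [[987, 698], [1390, 983]]
... * rho(a^-1) = [[7, 2], [10, 3]]  ->  [[13889, 4068], [19560, 5729]]
... * rho(a^-1) = [[7, 2], [10, 3]]  ->  [[137903, 39982], [194210, 56307]]
... * rho(b) = [[-1, -2], [2, 3]]  ->  [[-57939, -155860], [-81596, -219499]]
... * rho(b) = [[-1, -2], [2, 3]]  ->  [[-253781, -351702], [-357402, -495305]]
... * rho(a^-1) = [[7, 2], [10, 3]]  ->  [[-5293487, -1562668], [-7454864, -2200719]]
tr = -5293487 + -2200719 = -7494206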